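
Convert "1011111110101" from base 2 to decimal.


Input: "1011111110101" in base 2
Positional expansion:
  Digit '1' (value 1) x 2^12 = 4096
  Digit '0' (value 0) x 2^11 = 0
  Digit '1' (value 1) x 2^10 = 1024
  Digit '1' (value 1) x 2^9 = 512
  Digit '1' (value 1) x 2^8 = 256
  Digit '1' (value 1) x 2^7 = 128
  Digit '1' (value 1) x 2^6 = 64
  Digit '1' (value 1) x 2^5 = 32
  Digit '1' (value 1) x 2^4 = 16
  Digit '0' (value 0) x 2^3 = 0
  Digit '1' (value 1) x 2^2 = 4
  Digit '0' (value 0) x 2^1 = 0
  Digit '1' (value 1) x 2^0 = 1
Sum = 6133

6133


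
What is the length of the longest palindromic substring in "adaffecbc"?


Input: "adaffecbc"
Checking substrings for palindromes:
  [0:3] "ada" (len 3) => palindrome
  [6:9] "cbc" (len 3) => palindrome
  [3:5] "ff" (len 2) => palindrome
Longest palindromic substring: "ada" with length 3

3


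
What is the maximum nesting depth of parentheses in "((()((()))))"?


Input: "((()((()))))"
Tracking depth:
  Position 0 '(': depth becomes 1
  Position 1 '(': depth becomes 2
  Position 2 '(': depth becomes 3
  Position 3 ')': depth becomes 2
  Position 4 '(': depth becomes 3
  Position 5 '(': depth becomes 4
  Position 6 '(': depth becomes 5
  Position 7 ')': depth becomes 4
  Position 8 ')': depth becomes 3
  Position 9 ')': depth becomes 2
  Position 10 ')': depth becomes 1
  Position 11 ')': depth becomes 0
Maximum depth reached: 5

5


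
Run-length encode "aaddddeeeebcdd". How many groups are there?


Input: aaddddeeeebcdd
Scanning for consecutive runs:
  Group 1: 'a' x 2 (positions 0-1)
  Group 2: 'd' x 4 (positions 2-5)
  Group 3: 'e' x 4 (positions 6-9)
  Group 4: 'b' x 1 (positions 10-10)
  Group 5: 'c' x 1 (positions 11-11)
  Group 6: 'd' x 2 (positions 12-13)
Total groups: 6

6


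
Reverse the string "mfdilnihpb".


Input: mfdilnihpb
Reading characters right to left:
  Position 9: 'b'
  Position 8: 'p'
  Position 7: 'h'
  Position 6: 'i'
  Position 5: 'n'
  Position 4: 'l'
  Position 3: 'i'
  Position 2: 'd'
  Position 1: 'f'
  Position 0: 'm'
Reversed: bphinlidfm

bphinlidfm


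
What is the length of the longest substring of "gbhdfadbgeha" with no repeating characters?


Input: "gbhdfadbgeha"
Sliding window (track last position of each char):
  Position 0 ('g'): window [0,0] length 1 -- new best
  Position 1 ('b'): window [0,1] length 2 -- new best
  Position 2 ('h'): window [0,2] length 3 -- new best
  Position 3 ('d'): window [0,3] length 4 -- new best
  Position 4 ('f'): window [0,4] length 5 -- new best
  Position 5 ('a'): window [0,5] length 6 -- new best
  Position 6 ('d'): repeat (last at 3), move window start to 4
  Position 6 ('d'): window [4,6] length 3
  Position 7 ('b'): window [4,7] length 4
  Position 8 ('g'): window [4,8] length 5
  Position 9 ('e'): window [4,9] length 6
  Position 10 ('h'): window [4,10] length 7 -- new best
  Position 11 ('a'): repeat (last at 5), move window start to 6
  Position 11 ('a'): window [6,11] length 6
Longest substring with no repeats: "fadbgeh" with length 7

7


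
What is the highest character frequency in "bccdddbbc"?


Input: bccdddbbc
Character counts:
  'b': 3
  'c': 3
  'd': 3
Maximum frequency: 3

3


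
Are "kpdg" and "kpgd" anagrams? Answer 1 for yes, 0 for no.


Strings: "kpdg", "kpgd"
Sorted first:  dgkp
Sorted second: dgkp
Sorted forms match => anagrams

1


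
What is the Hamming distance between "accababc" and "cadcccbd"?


Comparing "accababc" and "cadcccbd" position by position:
  Position 0: 'a' vs 'c' => differ
  Position 1: 'c' vs 'a' => differ
  Position 2: 'c' vs 'd' => differ
  Position 3: 'a' vs 'c' => differ
  Position 4: 'b' vs 'c' => differ
  Position 5: 'a' vs 'c' => differ
  Position 6: 'b' vs 'b' => same
  Position 7: 'c' vs 'd' => differ
Total differences (Hamming distance): 7

7


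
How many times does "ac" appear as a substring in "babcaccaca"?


Searching for "ac" in "babcaccaca"
Scanning each position:
  Position 0: "ba" => no
  Position 1: "ab" => no
  Position 2: "bc" => no
  Position 3: "ca" => no
  Position 4: "ac" => MATCH
  Position 5: "cc" => no
  Position 6: "ca" => no
  Position 7: "ac" => MATCH
  Position 8: "ca" => no
Total occurrences: 2

2


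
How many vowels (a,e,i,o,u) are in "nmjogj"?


Input: nmjogj
Checking each character:
  'n' at position 0: consonant
  'm' at position 1: consonant
  'j' at position 2: consonant
  'o' at position 3: vowel (running total: 1)
  'g' at position 4: consonant
  'j' at position 5: consonant
Total vowels: 1

1


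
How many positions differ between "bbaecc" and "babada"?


Comparing "bbaecc" and "babada" position by position:
  Position 0: 'b' vs 'b' => same
  Position 1: 'b' vs 'a' => DIFFER
  Position 2: 'a' vs 'b' => DIFFER
  Position 3: 'e' vs 'a' => DIFFER
  Position 4: 'c' vs 'd' => DIFFER
  Position 5: 'c' vs 'a' => DIFFER
Positions that differ: 5

5


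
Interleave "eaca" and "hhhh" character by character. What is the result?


Interleaving "eaca" and "hhhh":
  Position 0: 'e' from first, 'h' from second => "eh"
  Position 1: 'a' from first, 'h' from second => "ah"
  Position 2: 'c' from first, 'h' from second => "ch"
  Position 3: 'a' from first, 'h' from second => "ah"
Result: ehahchah

ehahchah


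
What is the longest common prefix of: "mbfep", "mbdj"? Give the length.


Words: mbfep, mbdj
  Position 0: all 'm' => match
  Position 1: all 'b' => match
  Position 2: ('f', 'd') => mismatch, stop
LCP = "mb" (length 2)

2


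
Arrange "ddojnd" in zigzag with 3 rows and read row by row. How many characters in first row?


Zigzag "ddojnd" into 3 rows:
Placing characters:
  'd' => row 0
  'd' => row 1
  'o' => row 2
  'j' => row 1
  'n' => row 0
  'd' => row 1
Rows:
  Row 0: "dn"
  Row 1: "djd"
  Row 2: "o"
First row length: 2

2


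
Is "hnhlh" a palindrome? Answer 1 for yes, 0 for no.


Input: hnhlh
Reversed: hlhnh
  Compare pos 0 ('h') with pos 4 ('h'): match
  Compare pos 1 ('n') with pos 3 ('l'): MISMATCH
Result: not a palindrome

0


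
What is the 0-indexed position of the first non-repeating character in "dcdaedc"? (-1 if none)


Input: dcdaedc
Character frequencies:
  'a': 1
  'c': 2
  'd': 3
  'e': 1
Scanning left to right for freq == 1:
  Position 0 ('d'): freq=3, skip
  Position 1 ('c'): freq=2, skip
  Position 2 ('d'): freq=3, skip
  Position 3 ('a'): unique! => answer = 3

3


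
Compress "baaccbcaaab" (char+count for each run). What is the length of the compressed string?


Input: baaccbcaaab
Runs:
  'b' x 1 => "b1"
  'a' x 2 => "a2"
  'c' x 2 => "c2"
  'b' x 1 => "b1"
  'c' x 1 => "c1"
  'a' x 3 => "a3"
  'b' x 1 => "b1"
Compressed: "b1a2c2b1c1a3b1"
Compressed length: 14

14


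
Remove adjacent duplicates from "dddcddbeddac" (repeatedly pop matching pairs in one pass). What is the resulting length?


Input: dddcddbeddac
Stack-based adjacent duplicate removal:
  Read 'd': push. Stack: d
  Read 'd': matches stack top 'd' => pop. Stack: (empty)
  Read 'd': push. Stack: d
  Read 'c': push. Stack: dc
  Read 'd': push. Stack: dcd
  Read 'd': matches stack top 'd' => pop. Stack: dc
  Read 'b': push. Stack: dcb
  Read 'e': push. Stack: dcbe
  Read 'd': push. Stack: dcbed
  Read 'd': matches stack top 'd' => pop. Stack: dcbe
  Read 'a': push. Stack: dcbea
  Read 'c': push. Stack: dcbeac
Final stack: "dcbeac" (length 6)

6


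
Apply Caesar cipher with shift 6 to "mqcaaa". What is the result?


Caesar cipher: shift "mqcaaa" by 6
  'm' (pos 12) + 6 = pos 18 = 's'
  'q' (pos 16) + 6 = pos 22 = 'w'
  'c' (pos 2) + 6 = pos 8 = 'i'
  'a' (pos 0) + 6 = pos 6 = 'g'
  'a' (pos 0) + 6 = pos 6 = 'g'
  'a' (pos 0) + 6 = pos 6 = 'g'
Result: swiggg

swiggg


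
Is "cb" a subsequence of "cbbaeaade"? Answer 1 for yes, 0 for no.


Check if "cb" is a subsequence of "cbbaeaade"
Greedy scan:
  Position 0 ('c'): matches sub[0] = 'c'
  Position 1 ('b'): matches sub[1] = 'b'
  Position 2 ('b'): no match needed
  Position 3 ('a'): no match needed
  Position 4 ('e'): no match needed
  Position 5 ('a'): no match needed
  Position 6 ('a'): no match needed
  Position 7 ('d'): no match needed
  Position 8 ('e'): no match needed
All 2 characters matched => is a subsequence

1


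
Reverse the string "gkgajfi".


Input: gkgajfi
Reading characters right to left:
  Position 6: 'i'
  Position 5: 'f'
  Position 4: 'j'
  Position 3: 'a'
  Position 2: 'g'
  Position 1: 'k'
  Position 0: 'g'
Reversed: ifjagkg

ifjagkg


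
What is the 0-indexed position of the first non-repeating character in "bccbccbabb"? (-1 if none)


Input: bccbccbabb
Character frequencies:
  'a': 1
  'b': 5
  'c': 4
Scanning left to right for freq == 1:
  Position 0 ('b'): freq=5, skip
  Position 1 ('c'): freq=4, skip
  Position 2 ('c'): freq=4, skip
  Position 3 ('b'): freq=5, skip
  Position 4 ('c'): freq=4, skip
  Position 5 ('c'): freq=4, skip
  Position 6 ('b'): freq=5, skip
  Position 7 ('a'): unique! => answer = 7

7


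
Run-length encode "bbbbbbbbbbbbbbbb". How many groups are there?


Input: bbbbbbbbbbbbbbbb
Scanning for consecutive runs:
  Group 1: 'b' x 16 (positions 0-15)
Total groups: 1

1


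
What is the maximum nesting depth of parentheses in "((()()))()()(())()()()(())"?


Input: "((()()))()()(())()()()(())"
Tracking depth:
  Position 0 '(': depth becomes 1
  Position 1 '(': depth becomes 2
  Position 2 '(': depth becomes 3
  Position 3 ')': depth becomes 2
  Position 4 '(': depth becomes 3
  Position 5 ')': depth becomes 2
  Position 6 ')': depth becomes 1
  Position 7 ')': depth becomes 0
  Position 8 '(': depth becomes 1
  Position 9 ')': depth becomes 0
  Position 10 '(': depth becomes 1
  Position 11 ')': depth becomes 0
  Position 12 '(': depth becomes 1
  Position 13 '(': depth becomes 2
  Position 14 ')': depth becomes 1
  Position 15 ')': depth becomes 0
  Position 16 '(': depth becomes 1
  Position 17 ')': depth becomes 0
  Position 18 '(': depth becomes 1
  Position 19 ')': depth becomes 0
  Position 20 '(': depth becomes 1
  Position 21 ')': depth becomes 0
  Position 22 '(': depth becomes 1
  Position 23 '(': depth becomes 2
  Position 24 ')': depth becomes 1
  Position 25 ')': depth becomes 0
Maximum depth reached: 3

3


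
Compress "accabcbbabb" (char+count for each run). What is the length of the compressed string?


Input: accabcbbabb
Runs:
  'a' x 1 => "a1"
  'c' x 2 => "c2"
  'a' x 1 => "a1"
  'b' x 1 => "b1"
  'c' x 1 => "c1"
  'b' x 2 => "b2"
  'a' x 1 => "a1"
  'b' x 2 => "b2"
Compressed: "a1c2a1b1c1b2a1b2"
Compressed length: 16

16


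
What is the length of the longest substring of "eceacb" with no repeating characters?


Input: "eceacb"
Sliding window (track last position of each char):
  Position 0 ('e'): window [0,0] length 1 -- new best
  Position 1 ('c'): window [0,1] length 2 -- new best
  Position 2 ('e'): repeat (last at 0), move window start to 1
  Position 2 ('e'): window [1,2] length 2
  Position 3 ('a'): window [1,3] length 3 -- new best
  Position 4 ('c'): repeat (last at 1), move window start to 2
  Position 4 ('c'): window [2,4] length 3
  Position 5 ('b'): window [2,5] length 4 -- new best
Longest substring with no repeats: "eacb" with length 4

4


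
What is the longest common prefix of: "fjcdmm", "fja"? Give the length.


Words: fjcdmm, fja
  Position 0: all 'f' => match
  Position 1: all 'j' => match
  Position 2: ('c', 'a') => mismatch, stop
LCP = "fj" (length 2)

2


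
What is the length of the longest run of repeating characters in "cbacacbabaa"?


Input: "cbacacbabaa"
Scanning for longest run:
  Position 1 ('b'): new char, reset run to 1
  Position 2 ('a'): new char, reset run to 1
  Position 3 ('c'): new char, reset run to 1
  Position 4 ('a'): new char, reset run to 1
  Position 5 ('c'): new char, reset run to 1
  Position 6 ('b'): new char, reset run to 1
  Position 7 ('a'): new char, reset run to 1
  Position 8 ('b'): new char, reset run to 1
  Position 9 ('a'): new char, reset run to 1
  Position 10 ('a'): continues run of 'a', length=2
Longest run: 'a' with length 2

2


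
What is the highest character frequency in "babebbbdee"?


Input: babebbbdee
Character counts:
  'a': 1
  'b': 5
  'd': 1
  'e': 3
Maximum frequency: 5

5


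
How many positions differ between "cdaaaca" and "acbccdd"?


Comparing "cdaaaca" and "acbccdd" position by position:
  Position 0: 'c' vs 'a' => DIFFER
  Position 1: 'd' vs 'c' => DIFFER
  Position 2: 'a' vs 'b' => DIFFER
  Position 3: 'a' vs 'c' => DIFFER
  Position 4: 'a' vs 'c' => DIFFER
  Position 5: 'c' vs 'd' => DIFFER
  Position 6: 'a' vs 'd' => DIFFER
Positions that differ: 7

7


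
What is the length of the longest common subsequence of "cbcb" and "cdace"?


LCS of "cbcb" and "cdace"
DP table:
           c    d    a    c    e
      0    0    0    0    0    0
  c   0    1    1    1    1    1
  b   0    1    1    1    1    1
  c   0    1    1    1    2    2
  b   0    1    1    1    2    2
LCS length = dp[4][5] = 2

2


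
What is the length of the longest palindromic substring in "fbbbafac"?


Input: "fbbbafac"
Checking substrings for palindromes:
  [1:4] "bbb" (len 3) => palindrome
  [4:7] "afa" (len 3) => palindrome
  [1:3] "bb" (len 2) => palindrome
  [2:4] "bb" (len 2) => palindrome
Longest palindromic substring: "bbb" with length 3

3


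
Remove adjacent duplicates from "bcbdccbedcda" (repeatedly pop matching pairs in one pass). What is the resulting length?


Input: bcbdccbedcda
Stack-based adjacent duplicate removal:
  Read 'b': push. Stack: b
  Read 'c': push. Stack: bc
  Read 'b': push. Stack: bcb
  Read 'd': push. Stack: bcbd
  Read 'c': push. Stack: bcbdc
  Read 'c': matches stack top 'c' => pop. Stack: bcbd
  Read 'b': push. Stack: bcbdb
  Read 'e': push. Stack: bcbdbe
  Read 'd': push. Stack: bcbdbed
  Read 'c': push. Stack: bcbdbedc
  Read 'd': push. Stack: bcbdbedcd
  Read 'a': push. Stack: bcbdbedcda
Final stack: "bcbdbedcda" (length 10)

10


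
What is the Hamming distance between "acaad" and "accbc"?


Comparing "acaad" and "accbc" position by position:
  Position 0: 'a' vs 'a' => same
  Position 1: 'c' vs 'c' => same
  Position 2: 'a' vs 'c' => differ
  Position 3: 'a' vs 'b' => differ
  Position 4: 'd' vs 'c' => differ
Total differences (Hamming distance): 3

3


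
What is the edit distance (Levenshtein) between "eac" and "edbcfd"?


Computing edit distance: "eac" -> "edbcfd"
DP table:
           e    d    b    c    f    d
      0    1    2    3    4    5    6
  e   1    0    1    2    3    4    5
  a   2    1    1    2    3    4    5
  c   3    2    2    2    2    3    4
Edit distance = dp[3][6] = 4

4


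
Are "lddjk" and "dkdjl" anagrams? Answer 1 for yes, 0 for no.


Strings: "lddjk", "dkdjl"
Sorted first:  ddjkl
Sorted second: ddjkl
Sorted forms match => anagrams

1


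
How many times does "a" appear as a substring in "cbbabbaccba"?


Searching for "a" in "cbbabbaccba"
Scanning each position:
  Position 0: "c" => no
  Position 1: "b" => no
  Position 2: "b" => no
  Position 3: "a" => MATCH
  Position 4: "b" => no
  Position 5: "b" => no
  Position 6: "a" => MATCH
  Position 7: "c" => no
  Position 8: "c" => no
  Position 9: "b" => no
  Position 10: "a" => MATCH
Total occurrences: 3

3


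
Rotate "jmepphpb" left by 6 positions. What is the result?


Input: "jmepphpb", rotate left by 6
First 6 characters: "jmepph"
Remaining characters: "pb"
Concatenate remaining + first: "pb" + "jmepph" = "pbjmepph"

pbjmepph


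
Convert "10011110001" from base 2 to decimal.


Input: "10011110001" in base 2
Positional expansion:
  Digit '1' (value 1) x 2^10 = 1024
  Digit '0' (value 0) x 2^9 = 0
  Digit '0' (value 0) x 2^8 = 0
  Digit '1' (value 1) x 2^7 = 128
  Digit '1' (value 1) x 2^6 = 64
  Digit '1' (value 1) x 2^5 = 32
  Digit '1' (value 1) x 2^4 = 16
  Digit '0' (value 0) x 2^3 = 0
  Digit '0' (value 0) x 2^2 = 0
  Digit '0' (value 0) x 2^1 = 0
  Digit '1' (value 1) x 2^0 = 1
Sum = 1265

1265


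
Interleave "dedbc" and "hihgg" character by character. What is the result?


Interleaving "dedbc" and "hihgg":
  Position 0: 'd' from first, 'h' from second => "dh"
  Position 1: 'e' from first, 'i' from second => "ei"
  Position 2: 'd' from first, 'h' from second => "dh"
  Position 3: 'b' from first, 'g' from second => "bg"
  Position 4: 'c' from first, 'g' from second => "cg"
Result: dheidhbgcg

dheidhbgcg


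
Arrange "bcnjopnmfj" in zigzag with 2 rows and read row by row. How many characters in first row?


Zigzag "bcnjopnmfj" into 2 rows:
Placing characters:
  'b' => row 0
  'c' => row 1
  'n' => row 0
  'j' => row 1
  'o' => row 0
  'p' => row 1
  'n' => row 0
  'm' => row 1
  'f' => row 0
  'j' => row 1
Rows:
  Row 0: "bnonf"
  Row 1: "cjpmj"
First row length: 5

5


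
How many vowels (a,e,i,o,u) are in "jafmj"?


Input: jafmj
Checking each character:
  'j' at position 0: consonant
  'a' at position 1: vowel (running total: 1)
  'f' at position 2: consonant
  'm' at position 3: consonant
  'j' at position 4: consonant
Total vowels: 1

1


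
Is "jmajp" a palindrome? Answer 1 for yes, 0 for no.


Input: jmajp
Reversed: pjamj
  Compare pos 0 ('j') with pos 4 ('p'): MISMATCH
  Compare pos 1 ('m') with pos 3 ('j'): MISMATCH
Result: not a palindrome

0


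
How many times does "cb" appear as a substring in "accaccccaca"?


Searching for "cb" in "accaccccaca"
Scanning each position:
  Position 0: "ac" => no
  Position 1: "cc" => no
  Position 2: "ca" => no
  Position 3: "ac" => no
  Position 4: "cc" => no
  Position 5: "cc" => no
  Position 6: "cc" => no
  Position 7: "ca" => no
  Position 8: "ac" => no
  Position 9: "ca" => no
Total occurrences: 0

0


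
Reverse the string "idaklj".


Input: idaklj
Reading characters right to left:
  Position 5: 'j'
  Position 4: 'l'
  Position 3: 'k'
  Position 2: 'a'
  Position 1: 'd'
  Position 0: 'i'
Reversed: jlkadi

jlkadi


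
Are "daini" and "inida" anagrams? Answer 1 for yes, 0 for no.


Strings: "daini", "inida"
Sorted first:  adiin
Sorted second: adiin
Sorted forms match => anagrams

1


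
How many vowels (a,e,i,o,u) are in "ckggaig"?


Input: ckggaig
Checking each character:
  'c' at position 0: consonant
  'k' at position 1: consonant
  'g' at position 2: consonant
  'g' at position 3: consonant
  'a' at position 4: vowel (running total: 1)
  'i' at position 5: vowel (running total: 2)
  'g' at position 6: consonant
Total vowels: 2

2


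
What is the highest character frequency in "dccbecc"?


Input: dccbecc
Character counts:
  'b': 1
  'c': 4
  'd': 1
  'e': 1
Maximum frequency: 4

4


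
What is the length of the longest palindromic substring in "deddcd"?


Input: "deddcd"
Checking substrings for palindromes:
  [0:3] "ded" (len 3) => palindrome
  [3:6] "dcd" (len 3) => palindrome
  [2:4] "dd" (len 2) => palindrome
Longest palindromic substring: "ded" with length 3

3


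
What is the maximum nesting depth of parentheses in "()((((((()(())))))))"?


Input: "()((((((()(())))))))"
Tracking depth:
  Position 0 '(': depth becomes 1
  Position 1 ')': depth becomes 0
  Position 2 '(': depth becomes 1
  Position 3 '(': depth becomes 2
  Position 4 '(': depth becomes 3
  Position 5 '(': depth becomes 4
  Position 6 '(': depth becomes 5
  Position 7 '(': depth becomes 6
  Position 8 '(': depth becomes 7
  Position 9 ')': depth becomes 6
  Position 10 '(': depth becomes 7
  Position 11 '(': depth becomes 8
  Position 12 ')': depth becomes 7
  Position 13 ')': depth becomes 6
  Position 14 ')': depth becomes 5
  Position 15 ')': depth becomes 4
  Position 16 ')': depth becomes 3
  Position 17 ')': depth becomes 2
  Position 18 ')': depth becomes 1
  Position 19 ')': depth becomes 0
Maximum depth reached: 8

8


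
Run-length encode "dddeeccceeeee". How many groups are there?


Input: dddeeccceeeee
Scanning for consecutive runs:
  Group 1: 'd' x 3 (positions 0-2)
  Group 2: 'e' x 2 (positions 3-4)
  Group 3: 'c' x 3 (positions 5-7)
  Group 4: 'e' x 5 (positions 8-12)
Total groups: 4

4


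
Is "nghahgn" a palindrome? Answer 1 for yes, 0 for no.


Input: nghahgn
Reversed: nghahgn
  Compare pos 0 ('n') with pos 6 ('n'): match
  Compare pos 1 ('g') with pos 5 ('g'): match
  Compare pos 2 ('h') with pos 4 ('h'): match
Result: palindrome

1


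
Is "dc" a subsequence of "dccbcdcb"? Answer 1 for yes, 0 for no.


Check if "dc" is a subsequence of "dccbcdcb"
Greedy scan:
  Position 0 ('d'): matches sub[0] = 'd'
  Position 1 ('c'): matches sub[1] = 'c'
  Position 2 ('c'): no match needed
  Position 3 ('b'): no match needed
  Position 4 ('c'): no match needed
  Position 5 ('d'): no match needed
  Position 6 ('c'): no match needed
  Position 7 ('b'): no match needed
All 2 characters matched => is a subsequence

1


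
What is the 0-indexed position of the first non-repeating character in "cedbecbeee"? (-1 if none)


Input: cedbecbeee
Character frequencies:
  'b': 2
  'c': 2
  'd': 1
  'e': 5
Scanning left to right for freq == 1:
  Position 0 ('c'): freq=2, skip
  Position 1 ('e'): freq=5, skip
  Position 2 ('d'): unique! => answer = 2

2


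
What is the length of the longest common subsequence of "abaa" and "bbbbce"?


LCS of "abaa" and "bbbbce"
DP table:
           b    b    b    b    c    e
      0    0    0    0    0    0    0
  a   0    0    0    0    0    0    0
  b   0    1    1    1    1    1    1
  a   0    1    1    1    1    1    1
  a   0    1    1    1    1    1    1
LCS length = dp[4][6] = 1

1


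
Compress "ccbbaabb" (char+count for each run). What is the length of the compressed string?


Input: ccbbaabb
Runs:
  'c' x 2 => "c2"
  'b' x 2 => "b2"
  'a' x 2 => "a2"
  'b' x 2 => "b2"
Compressed: "c2b2a2b2"
Compressed length: 8

8


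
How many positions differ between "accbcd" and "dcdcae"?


Comparing "accbcd" and "dcdcae" position by position:
  Position 0: 'a' vs 'd' => DIFFER
  Position 1: 'c' vs 'c' => same
  Position 2: 'c' vs 'd' => DIFFER
  Position 3: 'b' vs 'c' => DIFFER
  Position 4: 'c' vs 'a' => DIFFER
  Position 5: 'd' vs 'e' => DIFFER
Positions that differ: 5

5


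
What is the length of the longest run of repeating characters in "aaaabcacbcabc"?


Input: "aaaabcacbcabc"
Scanning for longest run:
  Position 1 ('a'): continues run of 'a', length=2
  Position 2 ('a'): continues run of 'a', length=3
  Position 3 ('a'): continues run of 'a', length=4
  Position 4 ('b'): new char, reset run to 1
  Position 5 ('c'): new char, reset run to 1
  Position 6 ('a'): new char, reset run to 1
  Position 7 ('c'): new char, reset run to 1
  Position 8 ('b'): new char, reset run to 1
  Position 9 ('c'): new char, reset run to 1
  Position 10 ('a'): new char, reset run to 1
  Position 11 ('b'): new char, reset run to 1
  Position 12 ('c'): new char, reset run to 1
Longest run: 'a' with length 4

4


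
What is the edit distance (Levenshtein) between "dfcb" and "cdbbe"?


Computing edit distance: "dfcb" -> "cdbbe"
DP table:
           c    d    b    b    e
      0    1    2    3    4    5
  d   1    1    1    2    3    4
  f   2    2    2    2    3    4
  c   3    2    3    3    3    4
  b   4    3    3    3    3    4
Edit distance = dp[4][5] = 4

4


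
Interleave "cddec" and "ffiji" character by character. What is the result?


Interleaving "cddec" and "ffiji":
  Position 0: 'c' from first, 'f' from second => "cf"
  Position 1: 'd' from first, 'f' from second => "df"
  Position 2: 'd' from first, 'i' from second => "di"
  Position 3: 'e' from first, 'j' from second => "ej"
  Position 4: 'c' from first, 'i' from second => "ci"
Result: cfdfdiejci

cfdfdiejci


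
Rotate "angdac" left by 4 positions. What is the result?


Input: "angdac", rotate left by 4
First 4 characters: "angd"
Remaining characters: "ac"
Concatenate remaining + first: "ac" + "angd" = "acangd"

acangd


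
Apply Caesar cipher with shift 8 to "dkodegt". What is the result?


Caesar cipher: shift "dkodegt" by 8
  'd' (pos 3) + 8 = pos 11 = 'l'
  'k' (pos 10) + 8 = pos 18 = 's'
  'o' (pos 14) + 8 = pos 22 = 'w'
  'd' (pos 3) + 8 = pos 11 = 'l'
  'e' (pos 4) + 8 = pos 12 = 'm'
  'g' (pos 6) + 8 = pos 14 = 'o'
  't' (pos 19) + 8 = pos 1 = 'b'
Result: lswlmob

lswlmob


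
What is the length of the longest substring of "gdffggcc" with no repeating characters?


Input: "gdffggcc"
Sliding window (track last position of each char):
  Position 0 ('g'): window [0,0] length 1 -- new best
  Position 1 ('d'): window [0,1] length 2 -- new best
  Position 2 ('f'): window [0,2] length 3 -- new best
  Position 3 ('f'): repeat (last at 2), move window start to 3
  Position 3 ('f'): window [3,3] length 1
  Position 4 ('g'): window [3,4] length 2
  Position 5 ('g'): repeat (last at 4), move window start to 5
  Position 5 ('g'): window [5,5] length 1
  Position 6 ('c'): window [5,6] length 2
  Position 7 ('c'): repeat (last at 6), move window start to 7
  Position 7 ('c'): window [7,7] length 1
Longest substring with no repeats: "gdf" with length 3

3


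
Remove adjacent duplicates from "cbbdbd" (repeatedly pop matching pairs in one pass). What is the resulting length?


Input: cbbdbd
Stack-based adjacent duplicate removal:
  Read 'c': push. Stack: c
  Read 'b': push. Stack: cb
  Read 'b': matches stack top 'b' => pop. Stack: c
  Read 'd': push. Stack: cd
  Read 'b': push. Stack: cdb
  Read 'd': push. Stack: cdbd
Final stack: "cdbd" (length 4)

4


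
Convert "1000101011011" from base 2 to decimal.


Input: "1000101011011" in base 2
Positional expansion:
  Digit '1' (value 1) x 2^12 = 4096
  Digit '0' (value 0) x 2^11 = 0
  Digit '0' (value 0) x 2^10 = 0
  Digit '0' (value 0) x 2^9 = 0
  Digit '1' (value 1) x 2^8 = 256
  Digit '0' (value 0) x 2^7 = 0
  Digit '1' (value 1) x 2^6 = 64
  Digit '0' (value 0) x 2^5 = 0
  Digit '1' (value 1) x 2^4 = 16
  Digit '1' (value 1) x 2^3 = 8
  Digit '0' (value 0) x 2^2 = 0
  Digit '1' (value 1) x 2^1 = 2
  Digit '1' (value 1) x 2^0 = 1
Sum = 4443

4443


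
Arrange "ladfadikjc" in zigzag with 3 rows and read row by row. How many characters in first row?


Zigzag "ladfadikjc" into 3 rows:
Placing characters:
  'l' => row 0
  'a' => row 1
  'd' => row 2
  'f' => row 1
  'a' => row 0
  'd' => row 1
  'i' => row 2
  'k' => row 1
  'j' => row 0
  'c' => row 1
Rows:
  Row 0: "laj"
  Row 1: "afdkc"
  Row 2: "di"
First row length: 3

3


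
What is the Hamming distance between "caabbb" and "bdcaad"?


Comparing "caabbb" and "bdcaad" position by position:
  Position 0: 'c' vs 'b' => differ
  Position 1: 'a' vs 'd' => differ
  Position 2: 'a' vs 'c' => differ
  Position 3: 'b' vs 'a' => differ
  Position 4: 'b' vs 'a' => differ
  Position 5: 'b' vs 'd' => differ
Total differences (Hamming distance): 6

6


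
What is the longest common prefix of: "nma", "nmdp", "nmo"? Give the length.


Words: nma, nmdp, nmo
  Position 0: all 'n' => match
  Position 1: all 'm' => match
  Position 2: ('a', 'd', 'o') => mismatch, stop
LCP = "nm" (length 2)

2


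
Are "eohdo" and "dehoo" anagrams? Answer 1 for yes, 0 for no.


Strings: "eohdo", "dehoo"
Sorted first:  dehoo
Sorted second: dehoo
Sorted forms match => anagrams

1


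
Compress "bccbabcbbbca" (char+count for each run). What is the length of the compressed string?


Input: bccbabcbbbca
Runs:
  'b' x 1 => "b1"
  'c' x 2 => "c2"
  'b' x 1 => "b1"
  'a' x 1 => "a1"
  'b' x 1 => "b1"
  'c' x 1 => "c1"
  'b' x 3 => "b3"
  'c' x 1 => "c1"
  'a' x 1 => "a1"
Compressed: "b1c2b1a1b1c1b3c1a1"
Compressed length: 18

18


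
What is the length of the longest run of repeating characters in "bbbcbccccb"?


Input: "bbbcbccccb"
Scanning for longest run:
  Position 1 ('b'): continues run of 'b', length=2
  Position 2 ('b'): continues run of 'b', length=3
  Position 3 ('c'): new char, reset run to 1
  Position 4 ('b'): new char, reset run to 1
  Position 5 ('c'): new char, reset run to 1
  Position 6 ('c'): continues run of 'c', length=2
  Position 7 ('c'): continues run of 'c', length=3
  Position 8 ('c'): continues run of 'c', length=4
  Position 9 ('b'): new char, reset run to 1
Longest run: 'c' with length 4

4


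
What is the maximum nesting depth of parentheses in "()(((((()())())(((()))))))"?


Input: "()(((((()())())(((()))))))"
Tracking depth:
  Position 0 '(': depth becomes 1
  Position 1 ')': depth becomes 0
  Position 2 '(': depth becomes 1
  Position 3 '(': depth becomes 2
  Position 4 '(': depth becomes 3
  Position 5 '(': depth becomes 4
  Position 6 '(': depth becomes 5
  Position 7 '(': depth becomes 6
  Position 8 ')': depth becomes 5
  Position 9 '(': depth becomes 6
  Position 10 ')': depth becomes 5
  Position 11 ')': depth becomes 4
  Position 12 '(': depth becomes 5
  Position 13 ')': depth becomes 4
  Position 14 ')': depth becomes 3
  Position 15 '(': depth becomes 4
  Position 16 '(': depth becomes 5
  Position 17 '(': depth becomes 6
  Position 18 '(': depth becomes 7
  Position 19 ')': depth becomes 6
  Position 20 ')': depth becomes 5
  Position 21 ')': depth becomes 4
  Position 22 ')': depth becomes 3
  Position 23 ')': depth becomes 2
  Position 24 ')': depth becomes 1
  Position 25 ')': depth becomes 0
Maximum depth reached: 7

7


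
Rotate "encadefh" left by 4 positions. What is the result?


Input: "encadefh", rotate left by 4
First 4 characters: "enca"
Remaining characters: "defh"
Concatenate remaining + first: "defh" + "enca" = "defhenca"

defhenca


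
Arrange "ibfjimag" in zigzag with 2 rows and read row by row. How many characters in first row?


Zigzag "ibfjimag" into 2 rows:
Placing characters:
  'i' => row 0
  'b' => row 1
  'f' => row 0
  'j' => row 1
  'i' => row 0
  'm' => row 1
  'a' => row 0
  'g' => row 1
Rows:
  Row 0: "ifia"
  Row 1: "bjmg"
First row length: 4

4


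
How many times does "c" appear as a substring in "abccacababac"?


Searching for "c" in "abccacababac"
Scanning each position:
  Position 0: "a" => no
  Position 1: "b" => no
  Position 2: "c" => MATCH
  Position 3: "c" => MATCH
  Position 4: "a" => no
  Position 5: "c" => MATCH
  Position 6: "a" => no
  Position 7: "b" => no
  Position 8: "a" => no
  Position 9: "b" => no
  Position 10: "a" => no
  Position 11: "c" => MATCH
Total occurrences: 4

4


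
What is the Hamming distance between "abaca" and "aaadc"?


Comparing "abaca" and "aaadc" position by position:
  Position 0: 'a' vs 'a' => same
  Position 1: 'b' vs 'a' => differ
  Position 2: 'a' vs 'a' => same
  Position 3: 'c' vs 'd' => differ
  Position 4: 'a' vs 'c' => differ
Total differences (Hamming distance): 3

3


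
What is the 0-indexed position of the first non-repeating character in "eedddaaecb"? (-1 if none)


Input: eedddaaecb
Character frequencies:
  'a': 2
  'b': 1
  'c': 1
  'd': 3
  'e': 3
Scanning left to right for freq == 1:
  Position 0 ('e'): freq=3, skip
  Position 1 ('e'): freq=3, skip
  Position 2 ('d'): freq=3, skip
  Position 3 ('d'): freq=3, skip
  Position 4 ('d'): freq=3, skip
  Position 5 ('a'): freq=2, skip
  Position 6 ('a'): freq=2, skip
  Position 7 ('e'): freq=3, skip
  Position 8 ('c'): unique! => answer = 8

8


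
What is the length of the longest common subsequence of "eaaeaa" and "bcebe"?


LCS of "eaaeaa" and "bcebe"
DP table:
           b    c    e    b    e
      0    0    0    0    0    0
  e   0    0    0    1    1    1
  a   0    0    0    1    1    1
  a   0    0    0    1    1    1
  e   0    0    0    1    1    2
  a   0    0    0    1    1    2
  a   0    0    0    1    1    2
LCS length = dp[6][5] = 2

2


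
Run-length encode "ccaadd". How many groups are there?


Input: ccaadd
Scanning for consecutive runs:
  Group 1: 'c' x 2 (positions 0-1)
  Group 2: 'a' x 2 (positions 2-3)
  Group 3: 'd' x 2 (positions 4-5)
Total groups: 3

3


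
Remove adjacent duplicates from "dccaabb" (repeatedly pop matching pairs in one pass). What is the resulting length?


Input: dccaabb
Stack-based adjacent duplicate removal:
  Read 'd': push. Stack: d
  Read 'c': push. Stack: dc
  Read 'c': matches stack top 'c' => pop. Stack: d
  Read 'a': push. Stack: da
  Read 'a': matches stack top 'a' => pop. Stack: d
  Read 'b': push. Stack: db
  Read 'b': matches stack top 'b' => pop. Stack: d
Final stack: "d" (length 1)

1


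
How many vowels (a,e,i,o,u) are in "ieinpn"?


Input: ieinpn
Checking each character:
  'i' at position 0: vowel (running total: 1)
  'e' at position 1: vowel (running total: 2)
  'i' at position 2: vowel (running total: 3)
  'n' at position 3: consonant
  'p' at position 4: consonant
  'n' at position 5: consonant
Total vowels: 3

3


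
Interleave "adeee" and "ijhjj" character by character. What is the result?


Interleaving "adeee" and "ijhjj":
  Position 0: 'a' from first, 'i' from second => "ai"
  Position 1: 'd' from first, 'j' from second => "dj"
  Position 2: 'e' from first, 'h' from second => "eh"
  Position 3: 'e' from first, 'j' from second => "ej"
  Position 4: 'e' from first, 'j' from second => "ej"
Result: aidjehejej

aidjehejej


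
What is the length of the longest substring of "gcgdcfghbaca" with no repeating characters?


Input: "gcgdcfghbaca"
Sliding window (track last position of each char):
  Position 0 ('g'): window [0,0] length 1 -- new best
  Position 1 ('c'): window [0,1] length 2 -- new best
  Position 2 ('g'): repeat (last at 0), move window start to 1
  Position 2 ('g'): window [1,2] length 2
  Position 3 ('d'): window [1,3] length 3 -- new best
  Position 4 ('c'): repeat (last at 1), move window start to 2
  Position 4 ('c'): window [2,4] length 3
  Position 5 ('f'): window [2,5] length 4 -- new best
  Position 6 ('g'): repeat (last at 2), move window start to 3
  Position 6 ('g'): window [3,6] length 4
  Position 7 ('h'): window [3,7] length 5 -- new best
  Position 8 ('b'): window [3,8] length 6 -- new best
  Position 9 ('a'): window [3,9] length 7 -- new best
  Position 10 ('c'): repeat (last at 4), move window start to 5
  Position 10 ('c'): window [5,10] length 6
  Position 11 ('a'): repeat (last at 9), move window start to 10
  Position 11 ('a'): window [10,11] length 2
Longest substring with no repeats: "dcfghba" with length 7

7


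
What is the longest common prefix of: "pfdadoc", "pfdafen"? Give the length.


Words: pfdadoc, pfdafen
  Position 0: all 'p' => match
  Position 1: all 'f' => match
  Position 2: all 'd' => match
  Position 3: all 'a' => match
  Position 4: ('d', 'f') => mismatch, stop
LCP = "pfda" (length 4)

4


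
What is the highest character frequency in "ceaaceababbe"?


Input: ceaaceababbe
Character counts:
  'a': 4
  'b': 3
  'c': 2
  'e': 3
Maximum frequency: 4

4


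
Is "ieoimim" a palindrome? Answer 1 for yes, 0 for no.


Input: ieoimim
Reversed: mimioei
  Compare pos 0 ('i') with pos 6 ('m'): MISMATCH
  Compare pos 1 ('e') with pos 5 ('i'): MISMATCH
  Compare pos 2 ('o') with pos 4 ('m'): MISMATCH
Result: not a palindrome

0


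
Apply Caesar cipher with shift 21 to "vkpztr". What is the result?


Caesar cipher: shift "vkpztr" by 21
  'v' (pos 21) + 21 = pos 16 = 'q'
  'k' (pos 10) + 21 = pos 5 = 'f'
  'p' (pos 15) + 21 = pos 10 = 'k'
  'z' (pos 25) + 21 = pos 20 = 'u'
  't' (pos 19) + 21 = pos 14 = 'o'
  'r' (pos 17) + 21 = pos 12 = 'm'
Result: qfkuom

qfkuom


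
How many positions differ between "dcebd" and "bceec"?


Comparing "dcebd" and "bceec" position by position:
  Position 0: 'd' vs 'b' => DIFFER
  Position 1: 'c' vs 'c' => same
  Position 2: 'e' vs 'e' => same
  Position 3: 'b' vs 'e' => DIFFER
  Position 4: 'd' vs 'c' => DIFFER
Positions that differ: 3

3


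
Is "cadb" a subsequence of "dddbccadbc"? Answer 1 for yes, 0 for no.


Check if "cadb" is a subsequence of "dddbccadbc"
Greedy scan:
  Position 0 ('d'): no match needed
  Position 1 ('d'): no match needed
  Position 2 ('d'): no match needed
  Position 3 ('b'): no match needed
  Position 4 ('c'): matches sub[0] = 'c'
  Position 5 ('c'): no match needed
  Position 6 ('a'): matches sub[1] = 'a'
  Position 7 ('d'): matches sub[2] = 'd'
  Position 8 ('b'): matches sub[3] = 'b'
  Position 9 ('c'): no match needed
All 4 characters matched => is a subsequence

1


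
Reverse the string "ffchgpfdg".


Input: ffchgpfdg
Reading characters right to left:
  Position 8: 'g'
  Position 7: 'd'
  Position 6: 'f'
  Position 5: 'p'
  Position 4: 'g'
  Position 3: 'h'
  Position 2: 'c'
  Position 1: 'f'
  Position 0: 'f'
Reversed: gdfpghcff

gdfpghcff


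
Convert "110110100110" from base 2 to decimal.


Input: "110110100110" in base 2
Positional expansion:
  Digit '1' (value 1) x 2^11 = 2048
  Digit '1' (value 1) x 2^10 = 1024
  Digit '0' (value 0) x 2^9 = 0
  Digit '1' (value 1) x 2^8 = 256
  Digit '1' (value 1) x 2^7 = 128
  Digit '0' (value 0) x 2^6 = 0
  Digit '1' (value 1) x 2^5 = 32
  Digit '0' (value 0) x 2^4 = 0
  Digit '0' (value 0) x 2^3 = 0
  Digit '1' (value 1) x 2^2 = 4
  Digit '1' (value 1) x 2^1 = 2
  Digit '0' (value 0) x 2^0 = 0
Sum = 3494

3494


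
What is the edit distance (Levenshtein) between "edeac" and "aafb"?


Computing edit distance: "edeac" -> "aafb"
DP table:
           a    a    f    b
      0    1    2    3    4
  e   1    1    2    3    4
  d   2    2    2    3    4
  e   3    3    3    3    4
  a   4    3    3    4    4
  c   5    4    4    4    5
Edit distance = dp[5][4] = 5

5


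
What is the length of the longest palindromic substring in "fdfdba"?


Input: "fdfdba"
Checking substrings for palindromes:
  [0:3] "fdf" (len 3) => palindrome
  [1:4] "dfd" (len 3) => palindrome
Longest palindromic substring: "fdf" with length 3

3


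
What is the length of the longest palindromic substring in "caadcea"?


Input: "caadcea"
Checking substrings for palindromes:
  [1:3] "aa" (len 2) => palindrome
Longest palindromic substring: "aa" with length 2

2


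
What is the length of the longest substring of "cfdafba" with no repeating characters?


Input: "cfdafba"
Sliding window (track last position of each char):
  Position 0 ('c'): window [0,0] length 1 -- new best
  Position 1 ('f'): window [0,1] length 2 -- new best
  Position 2 ('d'): window [0,2] length 3 -- new best
  Position 3 ('a'): window [0,3] length 4 -- new best
  Position 4 ('f'): repeat (last at 1), move window start to 2
  Position 4 ('f'): window [2,4] length 3
  Position 5 ('b'): window [2,5] length 4
  Position 6 ('a'): repeat (last at 3), move window start to 4
  Position 6 ('a'): window [4,6] length 3
Longest substring with no repeats: "cfda" with length 4

4


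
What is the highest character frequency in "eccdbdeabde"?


Input: eccdbdeabde
Character counts:
  'a': 1
  'b': 2
  'c': 2
  'd': 3
  'e': 3
Maximum frequency: 3

3


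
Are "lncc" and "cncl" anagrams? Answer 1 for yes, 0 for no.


Strings: "lncc", "cncl"
Sorted first:  ccln
Sorted second: ccln
Sorted forms match => anagrams

1


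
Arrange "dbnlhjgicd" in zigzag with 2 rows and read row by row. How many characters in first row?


Zigzag "dbnlhjgicd" into 2 rows:
Placing characters:
  'd' => row 0
  'b' => row 1
  'n' => row 0
  'l' => row 1
  'h' => row 0
  'j' => row 1
  'g' => row 0
  'i' => row 1
  'c' => row 0
  'd' => row 1
Rows:
  Row 0: "dnhgc"
  Row 1: "bljid"
First row length: 5

5


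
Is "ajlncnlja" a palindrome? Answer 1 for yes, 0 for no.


Input: ajlncnlja
Reversed: ajlncnlja
  Compare pos 0 ('a') with pos 8 ('a'): match
  Compare pos 1 ('j') with pos 7 ('j'): match
  Compare pos 2 ('l') with pos 6 ('l'): match
  Compare pos 3 ('n') with pos 5 ('n'): match
Result: palindrome

1


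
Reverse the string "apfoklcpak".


Input: apfoklcpak
Reading characters right to left:
  Position 9: 'k'
  Position 8: 'a'
  Position 7: 'p'
  Position 6: 'c'
  Position 5: 'l'
  Position 4: 'k'
  Position 3: 'o'
  Position 2: 'f'
  Position 1: 'p'
  Position 0: 'a'
Reversed: kapclkofpa

kapclkofpa


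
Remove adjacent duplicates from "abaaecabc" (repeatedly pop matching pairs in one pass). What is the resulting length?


Input: abaaecabc
Stack-based adjacent duplicate removal:
  Read 'a': push. Stack: a
  Read 'b': push. Stack: ab
  Read 'a': push. Stack: aba
  Read 'a': matches stack top 'a' => pop. Stack: ab
  Read 'e': push. Stack: abe
  Read 'c': push. Stack: abec
  Read 'a': push. Stack: abeca
  Read 'b': push. Stack: abecab
  Read 'c': push. Stack: abecabc
Final stack: "abecabc" (length 7)

7
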